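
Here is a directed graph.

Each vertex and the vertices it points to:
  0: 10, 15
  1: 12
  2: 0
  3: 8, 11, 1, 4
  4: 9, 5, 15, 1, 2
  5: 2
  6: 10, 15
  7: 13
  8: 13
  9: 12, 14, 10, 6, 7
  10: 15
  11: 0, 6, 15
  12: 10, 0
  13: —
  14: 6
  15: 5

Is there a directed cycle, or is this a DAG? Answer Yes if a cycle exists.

Yes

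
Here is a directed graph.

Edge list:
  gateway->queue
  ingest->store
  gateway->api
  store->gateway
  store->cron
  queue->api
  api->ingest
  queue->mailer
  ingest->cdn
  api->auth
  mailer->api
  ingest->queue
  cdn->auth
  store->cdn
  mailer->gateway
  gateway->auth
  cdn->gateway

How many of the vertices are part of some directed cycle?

A vertex is on a directed cycle iff it belongs to a strongly connected component of size ≥ 2 (or has a self-loop).
The vertices on cycles are {api, cdn, queue, store, ingest, mailer, gateway} — 7 in total.

7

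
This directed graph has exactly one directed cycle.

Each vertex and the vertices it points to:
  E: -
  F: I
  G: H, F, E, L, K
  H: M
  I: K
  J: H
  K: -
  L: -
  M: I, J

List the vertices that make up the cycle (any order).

H, J, M

DFS with gray/black marking from H:
H gray
  M gray
    I gray
      K gray
      K black
    I black
    J gray
      J→H: H is gray → back edge
Back edge closes the cycle H → M → J → H; its vertices are {H, J, M}.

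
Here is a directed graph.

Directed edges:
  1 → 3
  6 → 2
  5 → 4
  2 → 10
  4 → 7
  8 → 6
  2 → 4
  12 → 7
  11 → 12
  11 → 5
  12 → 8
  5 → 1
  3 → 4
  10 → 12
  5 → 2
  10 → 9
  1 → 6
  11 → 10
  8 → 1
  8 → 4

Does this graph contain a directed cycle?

Yes

DFS with white/gray/black marking, starting from 5:
5 gray
  1 gray
    3 gray
      4 gray
        7 gray
        7 black
      4 black
    3 black
    6 gray
      2 gray
        2→4: 4 black — skip
        10 gray
          12 gray
            12→7: 7 black — skip
            8 gray
              8→6: 6 is gray → back edge
Back edge found, so a cycle exists: 6 → 2 → 10 → 12 → 8 → 6.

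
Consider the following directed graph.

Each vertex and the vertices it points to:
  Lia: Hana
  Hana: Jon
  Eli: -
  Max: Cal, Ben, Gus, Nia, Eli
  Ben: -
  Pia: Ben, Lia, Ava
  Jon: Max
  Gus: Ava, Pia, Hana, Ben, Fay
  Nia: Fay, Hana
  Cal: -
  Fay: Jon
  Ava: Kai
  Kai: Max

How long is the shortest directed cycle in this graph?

4

For each vertex v, BFS finds the shortest path from v back to v.
The shortest such closed walk is Max → Gus → Ava → Kai → Max, length 4.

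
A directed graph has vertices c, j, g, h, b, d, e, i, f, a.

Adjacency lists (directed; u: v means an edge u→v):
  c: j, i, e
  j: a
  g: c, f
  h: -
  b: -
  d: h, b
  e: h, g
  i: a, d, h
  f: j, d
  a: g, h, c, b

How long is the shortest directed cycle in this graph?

For each vertex v, BFS finds the shortest path from v back to v.
The shortest such closed walk is j → a → c → j, length 3.

3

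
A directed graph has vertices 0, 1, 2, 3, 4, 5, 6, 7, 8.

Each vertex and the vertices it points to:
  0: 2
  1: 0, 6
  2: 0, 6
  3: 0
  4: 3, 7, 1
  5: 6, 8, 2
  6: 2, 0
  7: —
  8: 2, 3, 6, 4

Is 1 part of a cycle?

No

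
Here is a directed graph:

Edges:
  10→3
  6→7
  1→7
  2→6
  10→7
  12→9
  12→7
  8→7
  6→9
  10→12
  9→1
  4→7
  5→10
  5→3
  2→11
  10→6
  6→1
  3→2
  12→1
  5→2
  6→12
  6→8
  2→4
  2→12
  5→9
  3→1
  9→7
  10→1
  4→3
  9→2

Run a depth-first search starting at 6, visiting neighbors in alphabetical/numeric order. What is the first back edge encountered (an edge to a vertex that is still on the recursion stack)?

3→2

DFS from 6 (visiting neighbors in alphabetical/numeric order); mark gray on enter, black on exit:
6 gray
  1 gray
    7 gray
    7 black
  1 black
  6→7: 7 black — skip
  8 gray
    8→7: 7 black — skip
  8 black
  9 gray
    9→1: 1 black — skip
    2 gray
      4 gray
        3 gray
          3→1: 1 black — skip
          3→2: 2 is gray → back edge
First back edge: 3 → 2.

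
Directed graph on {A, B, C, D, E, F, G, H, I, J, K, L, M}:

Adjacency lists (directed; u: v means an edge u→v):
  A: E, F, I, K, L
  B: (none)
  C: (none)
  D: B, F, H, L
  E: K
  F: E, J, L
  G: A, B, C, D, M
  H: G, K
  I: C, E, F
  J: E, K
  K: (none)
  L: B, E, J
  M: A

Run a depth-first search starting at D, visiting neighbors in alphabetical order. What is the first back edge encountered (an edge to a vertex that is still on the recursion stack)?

G->D

DFS from D (visiting neighbors in alphabetical order); mark gray on enter, black on exit:
D gray
  B gray
  B black
  F gray
    E gray
      K gray
      K black
    E black
    J gray
      J→E: E black — skip
      J→K: K black — skip
    J black
    L gray
      L→B: B black — skip
      L→E: E black — skip
      L→J: J black — skip
    L black
  F black
  H gray
    G gray
      A gray
        A→E: E black — skip
        A→F: F black — skip
        I gray
          C gray
          C black
          I→E: E black — skip
          I→F: F black — skip
        I black
        A→K: K black — skip
        A→L: L black — skip
      A black
      G→B: B black — skip
      G→C: C black — skip
      G→D: D is gray → back edge
First back edge: G → D.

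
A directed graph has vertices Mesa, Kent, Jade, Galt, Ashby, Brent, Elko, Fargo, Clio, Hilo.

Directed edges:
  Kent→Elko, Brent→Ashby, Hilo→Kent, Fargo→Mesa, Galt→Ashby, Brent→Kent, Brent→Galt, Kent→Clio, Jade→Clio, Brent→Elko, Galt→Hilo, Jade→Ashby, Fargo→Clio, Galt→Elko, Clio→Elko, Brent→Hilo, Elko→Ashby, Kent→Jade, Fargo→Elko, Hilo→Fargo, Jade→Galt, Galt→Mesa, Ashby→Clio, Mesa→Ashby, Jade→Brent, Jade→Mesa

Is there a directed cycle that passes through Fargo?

No

Fargo lies on a cycle iff there is a path from Fargo back to itself.
Exploring from Fargo, it never reaches itself; equivalently, its strongly connected component is a singleton.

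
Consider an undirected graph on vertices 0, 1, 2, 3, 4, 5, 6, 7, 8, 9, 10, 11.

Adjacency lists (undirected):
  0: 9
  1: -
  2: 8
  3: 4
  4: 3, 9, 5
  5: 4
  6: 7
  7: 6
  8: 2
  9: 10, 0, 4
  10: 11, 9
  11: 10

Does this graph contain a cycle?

No

DFS, tracking each vertex's parent; an edge to a visited non-parent vertex closes a cycle.
Start from 4:
visit 4 (parent –)
  visit 3 (parent 4)
    3–4: parent, skip
  visit 9 (parent 4)
    visit 10 (parent 9)
      visit 11 (parent 10)
        11–10: parent, skip
      10–9: parent, skip
    visit 0 (parent 9)
      0–9: parent, skip
    9–4: parent, skip
  visit 5 (parent 4)
    5–4: parent, skip
visit 1 (parent –)
visit 2 (parent –)
  visit 8 (parent 2)
    8–2: parent, skip
visit 6 (parent –)
  visit 7 (parent 6)
    7–6: parent, skip
No non-parent visited neighbor found — the graph is a forest.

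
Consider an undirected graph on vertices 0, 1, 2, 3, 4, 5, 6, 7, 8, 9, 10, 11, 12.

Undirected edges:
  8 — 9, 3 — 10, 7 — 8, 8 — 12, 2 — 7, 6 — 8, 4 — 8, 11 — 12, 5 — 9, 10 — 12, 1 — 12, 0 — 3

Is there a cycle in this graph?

No

DFS, tracking each vertex's parent; an edge to a visited non-parent vertex closes a cycle.
Start from 3:
visit 3 (parent –)
  visit 0 (parent 3)
    0–3: parent, skip
  visit 10 (parent 3)
    visit 12 (parent 10)
      12–10: parent, skip
      visit 1 (parent 12)
        1–12: parent, skip
      visit 11 (parent 12)
        11–12: parent, skip
      visit 8 (parent 12)
        visit 6 (parent 8)
          6–8: parent, skip
        visit 7 (parent 8)
          visit 2 (parent 7)
            2–7: parent, skip
          7–8: parent, skip
        8–12: parent, skip
        visit 9 (parent 8)
          visit 5 (parent 9)
            5–9: parent, skip
          9–8: parent, skip
        visit 4 (parent 8)
          4–8: parent, skip
    10–3: parent, skip
No non-parent visited neighbor found — the graph is a forest.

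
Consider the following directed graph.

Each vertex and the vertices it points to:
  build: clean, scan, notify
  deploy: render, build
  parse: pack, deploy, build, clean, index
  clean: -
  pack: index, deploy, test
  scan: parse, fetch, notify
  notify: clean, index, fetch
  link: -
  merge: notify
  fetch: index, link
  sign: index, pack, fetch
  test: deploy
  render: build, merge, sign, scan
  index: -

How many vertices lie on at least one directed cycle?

8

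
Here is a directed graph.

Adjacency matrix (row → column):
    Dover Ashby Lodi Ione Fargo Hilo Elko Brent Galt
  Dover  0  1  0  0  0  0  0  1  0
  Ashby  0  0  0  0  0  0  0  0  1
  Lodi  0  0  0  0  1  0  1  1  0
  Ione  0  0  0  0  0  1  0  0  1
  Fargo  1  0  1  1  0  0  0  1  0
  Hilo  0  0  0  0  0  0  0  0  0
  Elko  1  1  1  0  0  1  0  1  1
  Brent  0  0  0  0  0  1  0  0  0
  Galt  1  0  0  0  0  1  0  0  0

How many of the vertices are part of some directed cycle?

6

A vertex is on a directed cycle iff it belongs to a strongly connected component of size ≥ 2 (or has a self-loop).
The vertices on cycles are {Elko, Galt, Lodi, Ashby, Dover, Fargo} — 6 in total.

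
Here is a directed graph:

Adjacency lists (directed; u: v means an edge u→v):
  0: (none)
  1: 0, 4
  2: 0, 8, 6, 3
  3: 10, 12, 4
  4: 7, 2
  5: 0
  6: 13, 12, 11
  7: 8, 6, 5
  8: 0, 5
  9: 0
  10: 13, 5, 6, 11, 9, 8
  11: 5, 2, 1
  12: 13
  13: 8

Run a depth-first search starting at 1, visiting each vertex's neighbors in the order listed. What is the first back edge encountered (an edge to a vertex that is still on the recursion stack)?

2→6

DFS from 1 (visiting each vertex's neighbors in the order listed); mark gray on enter, black on exit:
1 gray
  0 gray
  0 black
  4 gray
    7 gray
      8 gray
        8→0: 0 black — skip
        5 gray
          5→0: 0 black — skip
        5 black
      8 black
      6 gray
        13 gray
          13→8: 8 black — skip
        13 black
        12 gray
          12→13: 13 black — skip
        12 black
        11 gray
          11→5: 5 black — skip
          2 gray
            2→0: 0 black — skip
            2→8: 8 black — skip
            2→6: 6 is gray → back edge
First back edge: 2 → 6.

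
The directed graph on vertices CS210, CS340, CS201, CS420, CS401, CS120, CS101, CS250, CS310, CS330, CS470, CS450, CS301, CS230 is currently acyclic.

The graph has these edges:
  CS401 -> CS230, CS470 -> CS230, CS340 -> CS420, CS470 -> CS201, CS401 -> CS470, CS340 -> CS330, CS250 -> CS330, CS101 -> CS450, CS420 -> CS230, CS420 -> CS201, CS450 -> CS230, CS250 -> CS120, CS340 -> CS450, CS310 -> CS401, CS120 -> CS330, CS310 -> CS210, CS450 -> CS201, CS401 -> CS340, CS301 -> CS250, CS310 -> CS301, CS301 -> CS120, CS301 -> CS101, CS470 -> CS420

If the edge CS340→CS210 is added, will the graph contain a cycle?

No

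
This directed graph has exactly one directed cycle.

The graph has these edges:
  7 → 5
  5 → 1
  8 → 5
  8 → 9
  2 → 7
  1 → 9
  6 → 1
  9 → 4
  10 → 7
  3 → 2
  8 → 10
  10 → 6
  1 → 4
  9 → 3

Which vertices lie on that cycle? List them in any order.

DFS with gray/black marking from 5:
5 gray
  1 gray
    4 gray
    4 black
    9 gray
      9→4: 4 black — skip
      3 gray
        2 gray
          7 gray
            7→5: 5 is gray → back edge
Back edge closes the cycle 5 → 1 → 9 → 3 → 2 → 7 → 5; its vertices are {1, 2, 3, 5, 7, 9}.

1, 2, 3, 5, 7, 9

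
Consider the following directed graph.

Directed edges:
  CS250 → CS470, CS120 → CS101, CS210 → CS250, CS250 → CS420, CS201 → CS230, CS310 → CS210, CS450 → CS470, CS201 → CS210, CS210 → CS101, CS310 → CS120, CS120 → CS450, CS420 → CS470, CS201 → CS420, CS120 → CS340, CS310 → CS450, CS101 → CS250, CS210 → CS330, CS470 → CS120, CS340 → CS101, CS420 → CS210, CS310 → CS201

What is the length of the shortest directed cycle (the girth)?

3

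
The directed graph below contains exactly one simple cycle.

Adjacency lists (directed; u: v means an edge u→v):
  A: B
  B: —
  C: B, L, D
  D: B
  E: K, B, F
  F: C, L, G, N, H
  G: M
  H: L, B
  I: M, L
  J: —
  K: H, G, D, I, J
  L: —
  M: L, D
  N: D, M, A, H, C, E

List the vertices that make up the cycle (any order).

E, F, N

DFS with gray/black marking from N:
N gray
  D gray
    B gray
    B black
  D black
  M gray
    L gray
    L black
    M→D: D black — skip
  M black
  A gray
    A→B: B black — skip
  A black
  H gray
    H→L: L black — skip
    H→B: B black — skip
  H black
  C gray
    C→B: B black — skip
    C→L: L black — skip
    C→D: D black — skip
  C black
  E gray
    K gray
      K→H: H black — skip
      G gray
        G→M: M black — skip
      G black
      K→D: D black — skip
      I gray
        I→M: M black — skip
        I→L: L black — skip
      I black
      J gray
      J black
    K black
    E→B: B black — skip
    F gray
      F→C: C black — skip
      F→L: L black — skip
      F→G: G black — skip
      F→N: N is gray → back edge
Back edge closes the cycle N → E → F → N; its vertices are {E, F, N}.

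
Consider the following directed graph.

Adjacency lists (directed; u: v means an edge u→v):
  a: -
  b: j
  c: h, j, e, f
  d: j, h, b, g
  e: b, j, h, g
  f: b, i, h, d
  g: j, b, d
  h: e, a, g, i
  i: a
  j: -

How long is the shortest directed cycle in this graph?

2

For each vertex v, BFS finds the shortest path from v back to v.
The shortest such closed walk is h → e → h, length 2.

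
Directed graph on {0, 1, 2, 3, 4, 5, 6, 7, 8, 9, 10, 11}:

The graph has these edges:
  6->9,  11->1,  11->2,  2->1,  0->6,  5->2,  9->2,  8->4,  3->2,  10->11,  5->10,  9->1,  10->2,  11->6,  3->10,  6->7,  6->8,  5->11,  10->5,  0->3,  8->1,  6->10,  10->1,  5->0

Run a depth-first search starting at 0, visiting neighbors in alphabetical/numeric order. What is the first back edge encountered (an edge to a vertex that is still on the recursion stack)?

5->0

DFS from 0 (visiting neighbors in alphabetical/numeric order); mark gray on enter, black on exit:
0 gray
  3 gray
    2 gray
      1 gray
      1 black
    2 black
    10 gray
      10→1: 1 black — skip
      10→2: 2 black — skip
      5 gray
        5→0: 0 is gray → back edge
First back edge: 5 → 0.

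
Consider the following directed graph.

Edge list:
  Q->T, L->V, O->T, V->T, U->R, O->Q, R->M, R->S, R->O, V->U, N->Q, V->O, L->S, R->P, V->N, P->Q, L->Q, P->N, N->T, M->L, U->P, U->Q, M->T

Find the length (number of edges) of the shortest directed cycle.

5

For each vertex v, BFS finds the shortest path from v back to v.
The shortest such closed walk is V → U → R → M → L → V, length 5.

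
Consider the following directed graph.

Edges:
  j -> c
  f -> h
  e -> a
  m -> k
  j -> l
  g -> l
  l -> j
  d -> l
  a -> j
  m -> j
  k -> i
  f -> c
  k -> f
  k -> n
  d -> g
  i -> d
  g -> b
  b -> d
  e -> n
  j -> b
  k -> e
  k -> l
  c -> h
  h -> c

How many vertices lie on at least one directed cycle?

7

A vertex is on a directed cycle iff it belongs to a strongly connected component of size ≥ 2 (or has a self-loop).
The vertices on cycles are {b, c, d, g, h, j, l} — 7 in total.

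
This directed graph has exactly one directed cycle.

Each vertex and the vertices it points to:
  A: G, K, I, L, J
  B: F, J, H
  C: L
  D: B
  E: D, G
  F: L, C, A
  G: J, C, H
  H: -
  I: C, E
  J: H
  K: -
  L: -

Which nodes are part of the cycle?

DFS with gray/black marking from A:
A gray
  G gray
    J gray
      H gray
      H black
    J black
    C gray
      L gray
      L black
    C black
    G→H: H black — skip
  G black
  K gray
  K black
  I gray
    I→C: C black — skip
    E gray
      D gray
        B gray
          F gray
            F→L: L black — skip
            F→C: C black — skip
            F→A: A is gray → back edge
Back edge closes the cycle A → I → E → D → B → F → A; its vertices are {A, B, D, E, F, I}.

A, B, D, E, F, I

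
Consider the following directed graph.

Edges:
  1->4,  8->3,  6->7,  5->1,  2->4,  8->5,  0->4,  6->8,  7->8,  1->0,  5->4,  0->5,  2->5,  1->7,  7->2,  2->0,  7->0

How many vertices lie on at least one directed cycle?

6

A vertex is on a directed cycle iff it belongs to a strongly connected component of size ≥ 2 (or has a self-loop).
The vertices on cycles are {0, 1, 2, 5, 7, 8} — 6 in total.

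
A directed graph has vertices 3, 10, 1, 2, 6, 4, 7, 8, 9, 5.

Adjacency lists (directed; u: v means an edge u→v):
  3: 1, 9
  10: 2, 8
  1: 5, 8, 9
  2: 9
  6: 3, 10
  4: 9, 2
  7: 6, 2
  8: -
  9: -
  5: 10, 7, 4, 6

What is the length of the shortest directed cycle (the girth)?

4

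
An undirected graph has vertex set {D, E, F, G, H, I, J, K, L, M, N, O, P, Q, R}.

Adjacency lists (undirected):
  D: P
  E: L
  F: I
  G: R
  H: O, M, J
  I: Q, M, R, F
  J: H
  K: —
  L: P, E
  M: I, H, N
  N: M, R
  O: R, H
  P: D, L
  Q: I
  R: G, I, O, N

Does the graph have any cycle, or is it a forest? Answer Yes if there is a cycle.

Yes

DFS, tracking each vertex's parent; an edge to a visited non-parent vertex closes a cycle.
Start from E:
visit E (parent –)
  visit L (parent E)
    visit P (parent L)
      visit D (parent P)
        D–P: parent, skip
      P–L: parent, skip
    L–E: parent, skip
visit F (parent –)
  visit I (parent F)
    visit Q (parent I)
      Q–I: parent, skip
    visit M (parent I)
      M–I: parent, skip
      visit H (parent M)
        visit O (parent H)
          visit R (parent O)
            visit G (parent R)
              G–R: parent, skip
            R–I: I visited and ≠ parent → cycle
Cycle: I – M – H – O – R – I.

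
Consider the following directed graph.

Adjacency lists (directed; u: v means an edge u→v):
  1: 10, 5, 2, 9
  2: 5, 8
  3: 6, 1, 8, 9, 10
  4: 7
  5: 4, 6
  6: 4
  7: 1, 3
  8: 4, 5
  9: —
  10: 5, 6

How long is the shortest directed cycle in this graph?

For each vertex v, BFS finds the shortest path from v back to v.
The shortest such closed walk is 7 → 1 → 5 → 4 → 7, length 4.

4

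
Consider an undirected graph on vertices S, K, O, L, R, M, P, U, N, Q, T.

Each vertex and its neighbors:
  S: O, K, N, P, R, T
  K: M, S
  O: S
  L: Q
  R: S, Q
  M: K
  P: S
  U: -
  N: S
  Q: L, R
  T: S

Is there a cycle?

No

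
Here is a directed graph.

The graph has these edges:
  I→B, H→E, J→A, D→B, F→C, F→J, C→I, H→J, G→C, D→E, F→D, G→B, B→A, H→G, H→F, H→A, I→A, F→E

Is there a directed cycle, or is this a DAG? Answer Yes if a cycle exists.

No

DFS with white/gray/black marking, starting from H:
H gray
  E gray
  E black
  F gray
    J gray
      A gray
      A black
    J black
    F→E: E black — skip
    C gray
      I gray
        I→A: A black — skip
        B gray
          B→A: A black — skip
        B black
      I black
    C black
    D gray
      D→E: E black — skip
      D→B: B black — skip
    D black
  F black
  H→J: J black — skip
  G gray
    G→C: C black — skip
    G→B: B black — skip
  G black
  H→A: A black — skip
H black
Every edge goes to a white or black vertex — no back edge, so the graph is acyclic.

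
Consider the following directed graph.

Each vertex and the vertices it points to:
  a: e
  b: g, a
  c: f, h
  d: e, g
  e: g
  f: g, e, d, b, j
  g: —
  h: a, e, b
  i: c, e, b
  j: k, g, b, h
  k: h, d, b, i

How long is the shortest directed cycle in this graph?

5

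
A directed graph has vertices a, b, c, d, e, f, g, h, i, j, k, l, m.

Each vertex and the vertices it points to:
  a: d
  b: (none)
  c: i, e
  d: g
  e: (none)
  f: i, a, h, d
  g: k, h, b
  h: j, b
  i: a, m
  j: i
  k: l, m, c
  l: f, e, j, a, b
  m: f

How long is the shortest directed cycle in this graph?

3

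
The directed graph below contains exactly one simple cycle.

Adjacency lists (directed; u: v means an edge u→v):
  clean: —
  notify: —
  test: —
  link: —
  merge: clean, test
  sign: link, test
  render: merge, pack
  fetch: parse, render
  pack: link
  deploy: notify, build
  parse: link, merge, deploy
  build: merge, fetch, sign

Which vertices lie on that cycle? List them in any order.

DFS with gray/black marking from fetch:
fetch gray
  parse gray
    link gray
    link black
    merge gray
      clean gray
      clean black
      test gray
      test black
    merge black
    deploy gray
      notify gray
      notify black
      build gray
        build→merge: merge black — skip
        build→fetch: fetch is gray → back edge
Back edge closes the cycle fetch → parse → deploy → build → fetch; its vertices are {build, fetch, parse, deploy}.

build, fetch, parse, deploy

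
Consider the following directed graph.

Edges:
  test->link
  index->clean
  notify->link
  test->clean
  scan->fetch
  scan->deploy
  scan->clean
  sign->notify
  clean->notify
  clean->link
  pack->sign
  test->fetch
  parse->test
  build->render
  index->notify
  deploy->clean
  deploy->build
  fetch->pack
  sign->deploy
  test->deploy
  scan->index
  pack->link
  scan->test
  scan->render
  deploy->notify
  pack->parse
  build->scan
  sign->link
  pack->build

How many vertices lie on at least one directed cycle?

8

A vertex is on a directed cycle iff it belongs to a strongly connected component of size ≥ 2 (or has a self-loop).
The vertices on cycles are {pack, scan, sign, test, build, fetch, parse, deploy} — 8 in total.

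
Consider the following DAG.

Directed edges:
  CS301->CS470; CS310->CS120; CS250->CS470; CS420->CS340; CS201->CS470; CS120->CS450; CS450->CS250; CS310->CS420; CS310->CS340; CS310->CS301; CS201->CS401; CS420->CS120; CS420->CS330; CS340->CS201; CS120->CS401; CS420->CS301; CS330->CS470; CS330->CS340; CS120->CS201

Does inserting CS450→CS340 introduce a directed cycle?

Adding CS450→CS340 creates a cycle iff CS340 can already reach CS450.
Explore from CS340: no path reaches CS450. The graph stays acyclic.

No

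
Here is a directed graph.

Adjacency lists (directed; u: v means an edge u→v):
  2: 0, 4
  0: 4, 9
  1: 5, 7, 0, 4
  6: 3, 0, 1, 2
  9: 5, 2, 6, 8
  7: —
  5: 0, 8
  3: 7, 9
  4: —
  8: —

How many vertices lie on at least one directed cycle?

7

A vertex is on a directed cycle iff it belongs to a strongly connected component of size ≥ 2 (or has a self-loop).
The vertices on cycles are {0, 1, 2, 3, 5, 6, 9} — 7 in total.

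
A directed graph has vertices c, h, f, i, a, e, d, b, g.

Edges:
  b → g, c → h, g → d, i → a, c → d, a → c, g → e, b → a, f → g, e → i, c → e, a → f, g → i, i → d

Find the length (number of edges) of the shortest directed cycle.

For each vertex v, BFS finds the shortest path from v back to v.
The shortest such closed walk is a → c → e → i → a, length 4.

4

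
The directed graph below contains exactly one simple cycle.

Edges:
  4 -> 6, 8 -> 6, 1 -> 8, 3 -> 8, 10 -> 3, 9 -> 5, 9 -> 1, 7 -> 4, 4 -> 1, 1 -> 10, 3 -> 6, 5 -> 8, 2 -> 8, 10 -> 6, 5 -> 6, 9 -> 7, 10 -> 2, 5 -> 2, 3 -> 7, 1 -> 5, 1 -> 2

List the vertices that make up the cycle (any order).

DFS with gray/black marking from 1:
1 gray
  8 gray
    6 gray
    6 black
  8 black
  5 gray
    5→6: 6 black — skip
    2 gray
      2→8: 8 black — skip
    2 black
    5→8: 8 black — skip
  5 black
  10 gray
    10→6: 6 black — skip
    3 gray
      3→6: 6 black — skip
      7 gray
        4 gray
          4→6: 6 black — skip
          4→1: 1 is gray → back edge
Back edge closes the cycle 1 → 10 → 3 → 7 → 4 → 1; its vertices are {1, 3, 4, 7, 10}.

1, 3, 4, 7, 10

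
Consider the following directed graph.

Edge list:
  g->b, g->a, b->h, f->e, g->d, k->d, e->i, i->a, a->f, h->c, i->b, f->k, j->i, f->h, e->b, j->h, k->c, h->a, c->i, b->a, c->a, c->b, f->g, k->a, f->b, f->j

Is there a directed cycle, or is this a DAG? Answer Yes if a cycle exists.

Yes

DFS with white/gray/black marking, starting from d:
d gray
d black
c gray
  b gray
    a gray
      f gray
        h gray
          h→c: c is gray → back edge
Back edge found, so a cycle exists: c → b → a → f → h → c.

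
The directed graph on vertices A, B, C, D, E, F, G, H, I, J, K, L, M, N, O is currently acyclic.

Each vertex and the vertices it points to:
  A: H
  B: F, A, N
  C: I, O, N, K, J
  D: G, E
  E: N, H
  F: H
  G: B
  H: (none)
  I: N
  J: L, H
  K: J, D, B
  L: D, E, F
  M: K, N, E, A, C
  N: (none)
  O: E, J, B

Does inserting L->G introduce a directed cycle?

No

Adding L→G creates a cycle iff G can already reach L.
Explore from G: no path reaches L. The graph stays acyclic.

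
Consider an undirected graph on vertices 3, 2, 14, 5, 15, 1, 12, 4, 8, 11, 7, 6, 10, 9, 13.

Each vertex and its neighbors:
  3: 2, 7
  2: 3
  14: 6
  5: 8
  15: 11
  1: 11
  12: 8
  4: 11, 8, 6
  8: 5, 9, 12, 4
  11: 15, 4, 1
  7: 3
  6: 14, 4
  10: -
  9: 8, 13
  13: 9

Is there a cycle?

No

DFS, tracking each vertex's parent; an edge to a visited non-parent vertex closes a cycle.
Start from 10:
visit 10 (parent –)
visit 3 (parent –)
  visit 2 (parent 3)
    2–3: parent, skip
  visit 7 (parent 3)
    7–3: parent, skip
visit 14 (parent –)
  visit 6 (parent 14)
    6–14: parent, skip
    visit 4 (parent 6)
      visit 11 (parent 4)
        visit 15 (parent 11)
          15–11: parent, skip
        11–4: parent, skip
        visit 1 (parent 11)
          1–11: parent, skip
      visit 8 (parent 4)
        visit 5 (parent 8)
          5–8: parent, skip
        visit 9 (parent 8)
          9–8: parent, skip
          visit 13 (parent 9)
            13–9: parent, skip
        visit 12 (parent 8)
          12–8: parent, skip
        8–4: parent, skip
      4–6: parent, skip
No non-parent visited neighbor found — the graph is a forest.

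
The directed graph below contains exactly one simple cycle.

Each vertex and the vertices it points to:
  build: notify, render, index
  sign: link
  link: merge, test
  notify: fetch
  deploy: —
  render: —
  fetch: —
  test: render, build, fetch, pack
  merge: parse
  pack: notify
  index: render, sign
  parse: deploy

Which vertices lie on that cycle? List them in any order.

link, sign, test, build, index

DFS with gray/black marking from link:
link gray
  merge gray
    parse gray
      deploy gray
      deploy black
    parse black
  merge black
  test gray
    render gray
    render black
    build gray
      notify gray
        fetch gray
        fetch black
      notify black
      build→render: render black — skip
      index gray
        index→render: render black — skip
        sign gray
          sign→link: link is gray → back edge
Back edge closes the cycle link → test → build → index → sign → link; its vertices are {link, sign, test, build, index}.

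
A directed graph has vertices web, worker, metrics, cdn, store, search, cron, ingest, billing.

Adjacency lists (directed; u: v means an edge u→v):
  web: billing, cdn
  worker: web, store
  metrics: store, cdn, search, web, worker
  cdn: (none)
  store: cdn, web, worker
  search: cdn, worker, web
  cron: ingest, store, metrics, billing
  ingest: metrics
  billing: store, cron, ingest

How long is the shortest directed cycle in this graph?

2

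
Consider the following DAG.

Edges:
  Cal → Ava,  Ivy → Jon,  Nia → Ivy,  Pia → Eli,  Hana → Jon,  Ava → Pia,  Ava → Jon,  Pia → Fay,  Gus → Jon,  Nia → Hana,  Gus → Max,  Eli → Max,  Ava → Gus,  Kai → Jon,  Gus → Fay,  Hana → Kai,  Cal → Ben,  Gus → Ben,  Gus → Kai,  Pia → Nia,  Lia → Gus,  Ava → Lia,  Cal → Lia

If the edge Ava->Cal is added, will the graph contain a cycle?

Yes

Adding Ava→Cal creates a cycle iff Cal can already reach Ava.
Path from Cal: Cal → Ava.
So Cal → … → Ava → Cal is a cycle.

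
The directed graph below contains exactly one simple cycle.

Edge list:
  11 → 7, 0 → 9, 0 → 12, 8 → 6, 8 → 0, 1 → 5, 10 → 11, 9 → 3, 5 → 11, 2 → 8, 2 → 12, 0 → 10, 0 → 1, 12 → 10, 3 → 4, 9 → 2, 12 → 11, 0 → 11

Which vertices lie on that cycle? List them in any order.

0, 2, 8, 9

DFS with gray/black marking from 9:
9 gray
  3 gray
    4 gray
    4 black
  3 black
  2 gray
    12 gray
      11 gray
        7 gray
        7 black
      11 black
      10 gray
        10→11: 11 black — skip
      10 black
    12 black
    8 gray
      0 gray
        0→12: 12 black — skip
        0→9: 9 is gray → back edge
Back edge closes the cycle 9 → 2 → 8 → 0 → 9; its vertices are {0, 2, 8, 9}.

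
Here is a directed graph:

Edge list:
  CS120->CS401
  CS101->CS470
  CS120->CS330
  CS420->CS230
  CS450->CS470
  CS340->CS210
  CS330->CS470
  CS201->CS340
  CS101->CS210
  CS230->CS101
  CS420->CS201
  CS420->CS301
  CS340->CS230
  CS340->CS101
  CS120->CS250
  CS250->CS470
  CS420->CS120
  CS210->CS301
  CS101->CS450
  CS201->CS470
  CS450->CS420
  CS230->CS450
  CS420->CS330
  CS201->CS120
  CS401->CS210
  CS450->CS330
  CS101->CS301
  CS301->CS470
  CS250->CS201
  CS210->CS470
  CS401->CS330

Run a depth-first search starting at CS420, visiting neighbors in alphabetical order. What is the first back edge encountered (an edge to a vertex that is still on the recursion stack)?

DFS from CS420 (visiting neighbors in alphabetical order); mark gray on enter, black on exit:
CS420 gray
  CS120 gray
    CS250 gray
      CS201 gray
        CS201→CS120: CS120 is gray → back edge
First back edge: CS201 → CS120.

CS201→CS120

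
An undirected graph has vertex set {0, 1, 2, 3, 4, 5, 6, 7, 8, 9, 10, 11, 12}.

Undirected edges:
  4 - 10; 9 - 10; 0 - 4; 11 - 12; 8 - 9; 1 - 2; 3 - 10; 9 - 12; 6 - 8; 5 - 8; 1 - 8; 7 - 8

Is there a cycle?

No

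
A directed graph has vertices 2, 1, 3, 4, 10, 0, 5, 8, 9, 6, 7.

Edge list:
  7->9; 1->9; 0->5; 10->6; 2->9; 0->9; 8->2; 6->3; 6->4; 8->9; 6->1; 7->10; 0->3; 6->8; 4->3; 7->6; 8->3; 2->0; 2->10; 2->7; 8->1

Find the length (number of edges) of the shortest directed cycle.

4

For each vertex v, BFS finds the shortest path from v back to v.
The shortest such closed walk is 2 → 10 → 6 → 8 → 2, length 4.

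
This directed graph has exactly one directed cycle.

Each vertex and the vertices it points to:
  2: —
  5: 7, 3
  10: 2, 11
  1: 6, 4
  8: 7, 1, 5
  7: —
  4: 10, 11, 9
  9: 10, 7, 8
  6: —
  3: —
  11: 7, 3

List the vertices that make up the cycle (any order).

DFS with gray/black marking from 8:
8 gray
  7 gray
  7 black
  1 gray
    6 gray
    6 black
    4 gray
      10 gray
        2 gray
        2 black
        11 gray
          11→7: 7 black — skip
          3 gray
          3 black
        11 black
      10 black
      4→11: 11 black — skip
      9 gray
        9→10: 10 black — skip
        9→7: 7 black — skip
        9→8: 8 is gray → back edge
Back edge closes the cycle 8 → 1 → 4 → 9 → 8; its vertices are {1, 4, 8, 9}.

1, 4, 8, 9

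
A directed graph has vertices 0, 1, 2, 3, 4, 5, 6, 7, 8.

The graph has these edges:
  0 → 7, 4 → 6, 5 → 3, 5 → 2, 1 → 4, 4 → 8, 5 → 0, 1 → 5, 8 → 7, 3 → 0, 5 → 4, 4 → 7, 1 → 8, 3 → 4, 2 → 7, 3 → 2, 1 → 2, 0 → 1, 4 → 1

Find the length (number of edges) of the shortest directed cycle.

2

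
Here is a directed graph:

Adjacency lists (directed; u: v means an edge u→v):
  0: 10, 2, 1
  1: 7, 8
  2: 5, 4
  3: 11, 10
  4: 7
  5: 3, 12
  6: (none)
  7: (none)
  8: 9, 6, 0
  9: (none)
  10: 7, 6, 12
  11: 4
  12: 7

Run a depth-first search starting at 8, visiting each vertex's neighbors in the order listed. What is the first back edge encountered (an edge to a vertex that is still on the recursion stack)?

DFS from 8 (visiting each vertex's neighbors in the order listed); mark gray on enter, black on exit:
8 gray
  9 gray
  9 black
  6 gray
  6 black
  0 gray
    10 gray
      7 gray
      7 black
      10→6: 6 black — skip
      12 gray
        12→7: 7 black — skip
      12 black
    10 black
    2 gray
      5 gray
        3 gray
          11 gray
            4 gray
              4→7: 7 black — skip
            4 black
          11 black
          3→10: 10 black — skip
        3 black
        5→12: 12 black — skip
      5 black
      2→4: 4 black — skip
    2 black
    1 gray
      1→7: 7 black — skip
      1→8: 8 is gray → back edge
First back edge: 1 → 8.

1->8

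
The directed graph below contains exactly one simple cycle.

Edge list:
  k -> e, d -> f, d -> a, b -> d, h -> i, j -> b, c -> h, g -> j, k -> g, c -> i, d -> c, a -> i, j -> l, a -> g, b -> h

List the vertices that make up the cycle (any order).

DFS with gray/black marking from g:
g gray
  j gray
    l gray
    l black
    b gray
      h gray
        i gray
        i black
      h black
      d gray
        f gray
        f black
        c gray
          c→i: i black — skip
          c→h: h black — skip
        c black
        a gray
          a→i: i black — skip
          a→g: g is gray → back edge
Back edge closes the cycle g → j → b → d → a → g; its vertices are {a, b, d, g, j}.

a, b, d, g, j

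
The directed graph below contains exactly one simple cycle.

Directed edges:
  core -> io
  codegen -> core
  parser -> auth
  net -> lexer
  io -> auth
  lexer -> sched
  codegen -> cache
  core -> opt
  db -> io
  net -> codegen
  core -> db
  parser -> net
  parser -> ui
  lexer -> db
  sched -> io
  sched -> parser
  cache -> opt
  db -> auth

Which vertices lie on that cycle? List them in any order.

DFS with gray/black marking from parser:
parser gray
  ui gray
  ui black
  auth gray
  auth black
  net gray
    codegen gray
      cache gray
        opt gray
        opt black
      cache black
      core gray
        io gray
          io→auth: auth black — skip
        io black
        db gray
          db→io: io black — skip
          db→auth: auth black — skip
        db black
        core→opt: opt black — skip
      core black
    codegen black
    lexer gray
      lexer→db: db black — skip
      sched gray
        sched→parser: parser is gray → back edge
Back edge closes the cycle parser → net → lexer → sched → parser; its vertices are {net, lexer, sched, parser}.

net, lexer, sched, parser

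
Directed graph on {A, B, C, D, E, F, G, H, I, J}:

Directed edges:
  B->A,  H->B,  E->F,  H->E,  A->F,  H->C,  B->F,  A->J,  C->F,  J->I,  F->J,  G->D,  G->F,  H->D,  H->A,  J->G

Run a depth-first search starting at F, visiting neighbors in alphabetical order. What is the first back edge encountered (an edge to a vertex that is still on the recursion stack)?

G→F

DFS from F (visiting neighbors in alphabetical order); mark gray on enter, black on exit:
F gray
  J gray
    G gray
      D gray
      D black
      G→F: F is gray → back edge
First back edge: G → F.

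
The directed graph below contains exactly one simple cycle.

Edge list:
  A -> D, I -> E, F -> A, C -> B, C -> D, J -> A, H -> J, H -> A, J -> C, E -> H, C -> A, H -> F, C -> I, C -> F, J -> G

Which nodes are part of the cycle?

C, E, H, I, J

DFS with gray/black marking from H:
H gray
  F gray
    A gray
      D gray
      D black
    A black
  F black
  J gray
    C gray
      C→A: A black — skip
      C→D: D black — skip
      B gray
      B black
      C→F: F black — skip
      I gray
        E gray
          E→H: H is gray → back edge
Back edge closes the cycle H → J → C → I → E → H; its vertices are {C, E, H, I, J}.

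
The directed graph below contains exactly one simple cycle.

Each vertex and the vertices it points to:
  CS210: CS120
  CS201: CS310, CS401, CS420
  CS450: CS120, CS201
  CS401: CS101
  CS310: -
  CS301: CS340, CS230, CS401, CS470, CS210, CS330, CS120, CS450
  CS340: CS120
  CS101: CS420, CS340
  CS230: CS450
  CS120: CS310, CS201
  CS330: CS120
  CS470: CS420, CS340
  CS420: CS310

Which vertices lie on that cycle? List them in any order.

CS101, CS120, CS201, CS340, CS401

DFS with gray/black marking from CS401:
CS401 gray
  CS101 gray
    CS420 gray
      CS310 gray
      CS310 black
    CS420 black
    CS340 gray
      CS120 gray
        CS120→CS310: CS310 black — skip
        CS201 gray
          CS201→CS310: CS310 black — skip
          CS201→CS401: CS401 is gray → back edge
Back edge closes the cycle CS401 → CS101 → CS340 → CS120 → CS201 → CS401; its vertices are {CS101, CS120, CS201, CS340, CS401}.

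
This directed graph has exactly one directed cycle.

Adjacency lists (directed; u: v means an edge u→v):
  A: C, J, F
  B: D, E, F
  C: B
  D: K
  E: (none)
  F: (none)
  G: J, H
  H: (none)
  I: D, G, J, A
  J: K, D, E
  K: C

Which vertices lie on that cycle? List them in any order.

DFS with gray/black marking from C:
C gray
  B gray
    D gray
      K gray
        K→C: C is gray → back edge
Back edge closes the cycle C → B → D → K → C; its vertices are {B, C, D, K}.

B, C, D, K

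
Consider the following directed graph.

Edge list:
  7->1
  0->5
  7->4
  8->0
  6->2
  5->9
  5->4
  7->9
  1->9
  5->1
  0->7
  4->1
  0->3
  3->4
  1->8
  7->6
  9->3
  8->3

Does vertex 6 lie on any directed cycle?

6 lies on a cycle iff there is a path from 6 back to itself.
Exploring from 6, it never reaches itself; equivalently, its strongly connected component is a singleton.

No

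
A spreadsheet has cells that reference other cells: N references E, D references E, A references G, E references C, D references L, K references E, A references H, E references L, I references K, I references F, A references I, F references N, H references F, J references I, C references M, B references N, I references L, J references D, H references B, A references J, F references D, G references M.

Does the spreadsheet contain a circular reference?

DFS with white/gray/black marking, starting from M:
M gray
M black
D gray
  L gray
  L black
  E gray
    E→L: L black — skip
    C gray
      C→M: M black — skip
    C black
  E black
D black
J gray
  J→D: D black — skip
  I gray
    I→L: L black — skip
    F gray
      F→D: D black — skip
      N gray
        N→E: E black — skip
      N black
    F black
    K gray
      K→E: E black — skip
    K black
  I black
J black
B gray
  B→N: N black — skip
B black
H gray
  H→F: F black — skip
  H→B: B black — skip
H black
A gray
  A→H: H black — skip
  A→I: I black — skip
  A→J: J black — skip
  G gray
    G→M: M black — skip
  G black
A black
Every edge goes to a white or black vertex — no back edge, so the graph is acyclic.

No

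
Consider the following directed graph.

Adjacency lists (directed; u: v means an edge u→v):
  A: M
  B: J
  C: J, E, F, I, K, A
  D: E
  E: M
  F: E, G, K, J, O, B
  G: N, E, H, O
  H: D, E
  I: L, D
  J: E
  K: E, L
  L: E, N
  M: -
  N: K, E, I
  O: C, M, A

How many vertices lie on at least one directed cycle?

A vertex is on a directed cycle iff it belongs to a strongly connected component of size ≥ 2 (or has a self-loop).
The vertices on cycles are {C, F, G, I, K, L, N, O} — 8 in total.

8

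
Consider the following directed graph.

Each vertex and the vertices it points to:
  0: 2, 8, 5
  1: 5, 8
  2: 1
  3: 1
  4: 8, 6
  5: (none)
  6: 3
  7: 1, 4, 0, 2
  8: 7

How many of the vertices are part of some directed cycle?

A vertex is on a directed cycle iff it belongs to a strongly connected component of size ≥ 2 (or has a self-loop).
The vertices on cycles are {0, 1, 2, 3, 4, 6, 7, 8} — 8 in total.

8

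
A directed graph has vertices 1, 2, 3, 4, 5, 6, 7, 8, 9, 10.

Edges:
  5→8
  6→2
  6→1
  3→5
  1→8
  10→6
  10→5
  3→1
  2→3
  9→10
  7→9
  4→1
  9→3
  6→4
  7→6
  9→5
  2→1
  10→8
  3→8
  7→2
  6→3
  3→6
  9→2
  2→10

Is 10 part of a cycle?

Yes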